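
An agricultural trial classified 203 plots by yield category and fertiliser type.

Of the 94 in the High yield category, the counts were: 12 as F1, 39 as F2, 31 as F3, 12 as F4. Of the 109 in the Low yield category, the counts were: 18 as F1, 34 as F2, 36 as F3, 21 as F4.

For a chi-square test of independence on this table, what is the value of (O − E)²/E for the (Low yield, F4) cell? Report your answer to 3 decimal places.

Row total (Low yield) = 109; column total (F4) = 33; N = 203.
Expected count E = 109 × 33 / 203 = 17.7192.
Contribution = (O − E)²/E = (21 − 17.7192)² / 17.7192 = 0.607.

0.607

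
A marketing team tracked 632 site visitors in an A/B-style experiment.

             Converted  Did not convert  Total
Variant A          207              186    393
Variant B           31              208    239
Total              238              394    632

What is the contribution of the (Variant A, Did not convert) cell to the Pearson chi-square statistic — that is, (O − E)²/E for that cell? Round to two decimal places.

14.21

Row total (Variant A) = 393; column total (Did not convert) = 394; N = 632.
Expected count E = 393 × 394 / 632 = 245.003.
Contribution = (O − E)²/E = (186 − 245.003)² / 245.003 = 14.21.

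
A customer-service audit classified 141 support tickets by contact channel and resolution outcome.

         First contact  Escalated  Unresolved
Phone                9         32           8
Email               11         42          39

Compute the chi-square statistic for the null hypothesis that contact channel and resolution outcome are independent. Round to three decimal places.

Row totals: 49, 92. Column totals: 20, 74, 47. Grand total N = 141.
Expected counts (row total × column total / N):
  Phone, First contact: 49×20/141 = 6.9504
  Phone, Escalated: 49×74/141 = 25.7163
  Phone, Unresolved: 49×47/141 = 16.3333
  Email, First contact: 92×20/141 = 13.0496
  Email, Escalated: 92×74/141 = 48.2837
  Email, Unresolved: 92×47/141 = 30.6667
Contributions (O − E)²/E:
  (9 − 6.9504)²/6.9504 = 0.6044
  (32 − 25.7163)²/25.7163 = 1.5354
  (8 − 16.3333)²/16.3333 = 4.2517
  (11 − 13.0496)²/13.0496 = 0.3219
  (42 − 48.2837)²/48.2837 = 0.8178
  (39 − 30.6667)²/30.6667 = 2.2645
χ² = 0.6044 + 1.5354 + 4.2517 + 0.3219 + 0.8178 + 2.2645 = 9.796

9.796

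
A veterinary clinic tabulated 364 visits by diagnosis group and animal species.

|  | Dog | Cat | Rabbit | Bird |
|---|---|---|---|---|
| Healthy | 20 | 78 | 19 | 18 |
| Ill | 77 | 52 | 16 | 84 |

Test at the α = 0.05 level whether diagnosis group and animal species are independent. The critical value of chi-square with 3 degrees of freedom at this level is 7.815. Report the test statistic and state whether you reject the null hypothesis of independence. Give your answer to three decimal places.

61.483; reject H₀

Row totals: 135, 229. Column totals: 97, 130, 35, 102. Grand total N = 364.
Expected counts (row total × column total / N):
  Healthy, Dog: 135×97/364 = 35.9753
  Healthy, Cat: 135×130/364 = 48.2143
  Healthy, Rabbit: 135×35/364 = 12.9808
  Healthy, Bird: 135×102/364 = 37.8297
  Ill, Dog: 229×97/364 = 61.0247
  Ill, Cat: 229×130/364 = 81.7857
  Ill, Rabbit: 229×35/364 = 22.0192
  Ill, Bird: 229×102/364 = 64.1703
Contributions (O − E)²/E:
  (20 − 35.9753)²/35.9753 = 7.0940
  (78 − 48.2143)²/48.2143 = 18.4009
  (19 − 12.9808)²/12.9808 = 2.7911
  (18 − 37.8297)²/37.8297 = 10.3944
  (77 − 61.0247)²/61.0247 = 4.1821
  (52 − 81.7857)²/81.7857 = 10.8477
  (16 − 22.0192)²/22.0192 = 1.6454
  (84 − 64.1703)²/64.1703 = 6.1277
χ² = 7.0940 + 18.4009 + 2.7911 + 10.3944 + 4.1821 + 10.8477 + 1.6454 + 6.1277 = 61.483
df = (2−1)(4−1) = 3. Since 61.483 > 7.815, reject the null hypothesis of independence at α = 0.05.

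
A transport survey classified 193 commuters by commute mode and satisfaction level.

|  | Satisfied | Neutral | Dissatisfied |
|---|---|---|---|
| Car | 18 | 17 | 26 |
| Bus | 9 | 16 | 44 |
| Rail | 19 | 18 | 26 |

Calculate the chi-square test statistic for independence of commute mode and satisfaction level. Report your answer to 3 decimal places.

9.943

Row totals: 61, 69, 63. Column totals: 46, 51, 96. Grand total N = 193.
Expected counts (row total × column total / N):
  Car, Satisfied: 61×46/193 = 14.5389
  Car, Neutral: 61×51/193 = 16.1192
  Car, Dissatisfied: 61×96/193 = 30.3420
  Bus, Satisfied: 69×46/193 = 16.4456
  Bus, Neutral: 69×51/193 = 18.2332
  Bus, Dissatisfied: 69×96/193 = 34.3212
  Rail, Satisfied: 63×46/193 = 15.0155
  Rail, Neutral: 63×51/193 = 16.6477
  Rail, Dissatisfied: 63×96/193 = 31.3368
Contributions (O − E)²/E:
  (18 − 14.5389)²/14.5389 = 0.8239
  (17 − 16.1192)²/16.1192 = 0.0481
  (26 − 30.3420)²/30.3420 = 0.6213
  (9 − 16.4456)²/16.4456 = 3.3709
  (16 − 18.2332)²/18.2332 = 0.2735
  (44 − 34.3212)²/34.3212 = 2.7295
  (19 − 15.0155)²/15.0155 = 1.0573
  (18 − 16.6477)²/16.6477 = 0.1098
  (26 − 31.3368)²/31.3368 = 0.9089
χ² = 0.8239 + 0.0481 + 0.6213 + 3.3709 + 0.2735 + 2.7295 + 1.0573 + 0.1098 + 0.9089 = 9.943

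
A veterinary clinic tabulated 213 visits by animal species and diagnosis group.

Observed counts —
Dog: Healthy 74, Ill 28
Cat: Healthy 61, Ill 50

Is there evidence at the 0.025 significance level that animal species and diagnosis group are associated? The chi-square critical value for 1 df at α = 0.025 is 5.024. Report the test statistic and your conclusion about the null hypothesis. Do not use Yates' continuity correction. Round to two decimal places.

7.09; reject H₀

Row totals: 102, 111. Column totals: 135, 78. Grand total N = 213.
Expected counts (row total × column total / N):
  Dog, Healthy: 102×135/213 = 64.648
  Dog, Ill: 102×78/213 = 37.352
  Cat, Healthy: 111×135/213 = 70.352
  Cat, Ill: 111×78/213 = 40.648
Contributions (O − E)²/E:
  (74 − 64.648)²/64.648 = 1.3529
  (28 − 37.352)²/37.352 = 2.3415
  (61 − 70.352)²/70.352 = 1.2432
  (50 − 40.648)²/40.648 = 2.1516
χ² = 1.3529 + 2.3415 + 1.2432 + 2.1516 = 7.09
df = (2−1)(2−1) = 1. Since 7.09 > 5.024, reject the null hypothesis of independence at α = 0.025.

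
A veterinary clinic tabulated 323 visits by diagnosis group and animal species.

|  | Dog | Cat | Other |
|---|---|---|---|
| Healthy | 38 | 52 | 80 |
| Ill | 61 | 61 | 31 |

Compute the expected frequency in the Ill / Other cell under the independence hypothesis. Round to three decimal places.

Row total (Ill) = 153; column total (Other) = 111; grand total N = 323.
Expected count = (row total × column total) / N = 153 × 111 / 323 = 52.579.

52.579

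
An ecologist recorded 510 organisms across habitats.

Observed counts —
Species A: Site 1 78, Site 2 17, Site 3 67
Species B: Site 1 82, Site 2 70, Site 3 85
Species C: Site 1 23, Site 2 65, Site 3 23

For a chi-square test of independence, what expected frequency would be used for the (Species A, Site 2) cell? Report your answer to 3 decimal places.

Row total (Species A) = 162; column total (Site 2) = 152; grand total N = 510.
Expected count = (row total × column total) / N = 162 × 152 / 510 = 48.282.

48.282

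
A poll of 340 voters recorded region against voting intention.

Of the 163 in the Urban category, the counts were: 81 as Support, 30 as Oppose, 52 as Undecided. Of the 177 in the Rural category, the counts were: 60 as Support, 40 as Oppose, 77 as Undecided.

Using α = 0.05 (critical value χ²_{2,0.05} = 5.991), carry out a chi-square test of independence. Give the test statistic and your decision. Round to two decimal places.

Row totals: 163, 177. Column totals: 141, 70, 129. Grand total N = 340.
Expected counts (row total × column total / N):
  Urban, Support: 163×141/340 = 67.597
  Urban, Oppose: 163×70/340 = 33.559
  Urban, Undecided: 163×129/340 = 61.844
  Rural, Support: 177×141/340 = 73.403
  Rural, Oppose: 177×70/340 = 36.441
  Rural, Undecided: 177×129/340 = 67.156
Contributions (O − E)²/E:
  (81 − 67.597)²/67.597 = 2.6575
  (30 − 33.559)²/33.559 = 0.3774
  (52 − 61.844)²/61.844 = 1.5669
  (60 − 73.403)²/73.403 = 2.4473
  (40 − 36.441)²/36.441 = 0.3476
  (77 − 67.156)²/67.156 = 1.4430
χ² = 2.6575 + 0.3774 + 1.5669 + 2.4473 + 0.3476 + 1.4430 = 8.84
df = (2−1)(3−1) = 2. Since 8.84 > 5.991, reject the null hypothesis of independence at α = 0.05.

8.84; reject H₀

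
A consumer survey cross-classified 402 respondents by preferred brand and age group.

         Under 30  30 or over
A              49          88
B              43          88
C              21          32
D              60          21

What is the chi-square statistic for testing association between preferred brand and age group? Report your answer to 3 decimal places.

Row totals: 137, 131, 53, 81. Column totals: 173, 229. Grand total N = 402.
Expected counts (row total × column total / N):
  A, Under 30: 137×173/402 = 58.9577
  A, 30 or over: 137×229/402 = 78.0423
  B, Under 30: 131×173/402 = 56.3756
  B, 30 or over: 131×229/402 = 74.6244
  C, Under 30: 53×173/402 = 22.8085
  C, 30 or over: 53×229/402 = 30.1915
  D, Under 30: 81×173/402 = 34.8582
  D, 30 or over: 81×229/402 = 46.1418
Contributions (O − E)²/E:
  (49 − 58.9577)²/58.9577 = 1.6818
  (88 − 78.0423)²/78.0423 = 1.2705
  (43 − 56.3756)²/56.3756 = 3.1735
  (88 − 74.6244)²/74.6244 = 2.3974
  (21 − 22.8085)²/22.8085 = 0.1434
  (32 − 30.1915)²/30.1915 = 0.1083
  (60 − 34.8582)²/34.8582 = 18.1338
  (21 − 46.1418)²/46.1418 = 13.6993
χ² = 1.6818 + 1.2705 + 3.1735 + 2.3974 + 0.1434 + 0.1083 + 18.1338 + 13.6993 = 40.608

40.608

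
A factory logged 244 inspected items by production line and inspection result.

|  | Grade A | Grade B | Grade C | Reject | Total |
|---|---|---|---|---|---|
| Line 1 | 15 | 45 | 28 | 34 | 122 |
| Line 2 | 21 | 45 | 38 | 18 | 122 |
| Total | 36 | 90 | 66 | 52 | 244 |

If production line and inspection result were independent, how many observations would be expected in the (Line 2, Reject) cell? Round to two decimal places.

26.00

Row total (Line 2) = 122; column total (Reject) = 52; grand total N = 244.
Expected count = (row total × column total) / N = 122 × 52 / 244 = 26.00.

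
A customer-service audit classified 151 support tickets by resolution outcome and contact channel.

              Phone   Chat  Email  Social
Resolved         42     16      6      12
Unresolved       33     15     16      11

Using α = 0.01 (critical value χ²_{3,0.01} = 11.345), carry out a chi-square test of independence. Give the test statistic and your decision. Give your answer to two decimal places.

5.69; fail to reject H₀

Row totals: 76, 75. Column totals: 75, 31, 22, 23. Grand total N = 151.
Expected counts (row total × column total / N):
  Resolved, Phone: 76×75/151 = 37.74834
  Resolved, Chat: 76×31/151 = 15.60265
  Resolved, Email: 76×22/151 = 11.07285
  Resolved, Social: 76×23/151 = 11.57616
  Unresolved, Phone: 75×75/151 = 37.25166
  Unresolved, Chat: 75×31/151 = 15.39735
  Unresolved, Email: 75×22/151 = 10.92715
  Unresolved, Social: 75×23/151 = 11.42384
Contributions (O − E)²/E:
  (42 − 37.74834)²/37.74834 = 0.4789
  (16 − 15.60265)²/15.60265 = 0.0101
  (6 − 11.07285)²/11.07285 = 2.3240
  (12 − 11.57616)²/11.57616 = 0.0155
  (33 − 37.25166)²/37.25166 = 0.4853
  (15 − 15.39735)²/15.39735 = 0.0103
  (16 − 10.92715)²/10.92715 = 2.3550
  (11 − 11.42384)²/11.42384 = 0.0157
χ² = 0.4789 + 0.0101 + 2.3240 + 0.0155 + 0.4853 + 0.0103 + 2.3550 + 0.0157 = 5.69
df = (2−1)(4−1) = 3. Since 5.69 < 11.345, fail to reject the null hypothesis of independence at α = 0.01.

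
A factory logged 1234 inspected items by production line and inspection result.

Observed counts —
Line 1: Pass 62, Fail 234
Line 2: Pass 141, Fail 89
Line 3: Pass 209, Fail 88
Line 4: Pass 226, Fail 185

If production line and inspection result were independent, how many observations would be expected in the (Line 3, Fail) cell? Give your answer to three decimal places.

Row total (Line 3) = 297; column total (Fail) = 596; grand total N = 1234.
Expected count = (row total × column total) / N = 297 × 596 / 1234 = 143.446.

143.446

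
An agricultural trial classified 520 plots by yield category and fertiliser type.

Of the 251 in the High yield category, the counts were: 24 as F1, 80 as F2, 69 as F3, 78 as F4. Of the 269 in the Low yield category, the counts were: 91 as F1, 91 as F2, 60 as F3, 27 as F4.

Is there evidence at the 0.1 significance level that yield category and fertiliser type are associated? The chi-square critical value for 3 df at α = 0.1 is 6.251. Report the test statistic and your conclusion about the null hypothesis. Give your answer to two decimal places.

64.60; reject H₀

Row totals: 251, 269. Column totals: 115, 171, 129, 105. Grand total N = 520.
Expected counts (row total × column total / N):
  High yield, F1: 251×115/520 = 55.510
  High yield, F2: 251×171/520 = 82.540
  High yield, F3: 251×129/520 = 62.267
  High yield, F4: 251×105/520 = 50.683
  Low yield, F1: 269×115/520 = 59.490
  Low yield, F2: 269×171/520 = 88.460
  Low yield, F3: 269×129/520 = 66.733
  Low yield, F4: 269×105/520 = 54.317
Contributions (O − E)²/E:
  (24 − 55.510)²/55.510 = 17.8865
  (80 − 82.540)²/82.540 = 0.0782
  (69 − 62.267)²/62.267 = 0.7280
  (78 − 50.683)²/50.683 = 14.7233
  (91 − 59.490)²/59.490 = 16.6899
  (91 − 88.460)²/88.460 = 0.0729
  (60 − 66.733)²/66.733 = 0.6793
  (27 − 54.317)²/54.317 = 13.7382
χ² = 17.8865 + 0.0782 + 0.7280 + 14.7233 + 16.6899 + 0.0729 + 0.6793 + 13.7382 = 64.60
df = (2−1)(4−1) = 3. Since 64.60 > 6.251, reject the null hypothesis of independence at α = 0.1.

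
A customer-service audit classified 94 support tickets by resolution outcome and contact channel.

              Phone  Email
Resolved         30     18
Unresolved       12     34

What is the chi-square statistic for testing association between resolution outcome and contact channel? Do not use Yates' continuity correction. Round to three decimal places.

12.601

Row totals: 48, 46. Column totals: 42, 52. Grand total N = 94.
Expected counts (row total × column total / N):
  Resolved, Phone: 48×42/94 = 21.4468
  Resolved, Email: 48×52/94 = 26.5532
  Unresolved, Phone: 46×42/94 = 20.5532
  Unresolved, Email: 46×52/94 = 25.4468
Contributions (O − E)²/E:
  (30 − 21.4468)²/21.4468 = 3.4111
  (18 − 26.5532)²/26.5532 = 2.7551
  (12 − 20.5532)²/20.5532 = 3.5594
  (34 − 25.4468)²/25.4468 = 2.8749
χ² = 3.4111 + 2.7551 + 3.5594 + 2.8749 = 12.601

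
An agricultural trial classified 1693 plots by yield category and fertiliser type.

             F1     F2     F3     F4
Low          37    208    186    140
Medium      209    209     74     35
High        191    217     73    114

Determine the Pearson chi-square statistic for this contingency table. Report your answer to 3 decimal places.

Row totals: 571, 527, 595. Column totals: 437, 634, 333, 289. Grand total N = 1693.
Expected counts (row total × column total / N):
  Low, F1: 571×437/1693 = 147.3875
  Low, F2: 571×634/1693 = 213.8299
  Low, F3: 571×333/1693 = 112.3113
  Low, F4: 571×289/1693 = 97.4714
  Medium, F1: 527×437/1693 = 136.0301
  Medium, F2: 527×634/1693 = 197.3526
  Medium, F3: 527×333/1693 = 103.6568
  Medium, F4: 527×289/1693 = 89.9604
  High, F1: 595×437/1693 = 153.5824
  High, F2: 595×634/1693 = 222.8175
  High, F3: 595×333/1693 = 117.0319
  High, F4: 595×289/1693 = 101.5682
Contributions (O − E)²/E:
  (37 − 147.3875)²/147.3875 = 82.6759
  (208 − 213.8299)²/213.8299 = 0.1589
  (186 − 112.3113)²/112.3113 = 48.3480
  (140 − 97.4714)²/97.4714 = 18.5560
  (209 − 136.0301)²/136.0301 = 39.1429
  (209 − 197.3526)²/197.3526 = 0.6874
  (74 − 103.6568)²/103.6568 = 8.4850
  (35 − 89.9604)²/89.9604 = 33.5775
  (191 − 153.5824)²/153.5824 = 9.1161
  (217 − 222.8175)²/222.8175 = 0.1519
  (73 − 117.0319)²/117.0319 = 16.5665
  (114 − 101.5682)²/101.5682 = 1.5216
χ² = 82.6759 + 0.1589 + 48.3480 + 18.5560 + 39.1429 + 0.6874 + 8.4850 + 33.5775 + 9.1161 + 0.1519 + 16.5665 + 1.5216 = 258.988

258.988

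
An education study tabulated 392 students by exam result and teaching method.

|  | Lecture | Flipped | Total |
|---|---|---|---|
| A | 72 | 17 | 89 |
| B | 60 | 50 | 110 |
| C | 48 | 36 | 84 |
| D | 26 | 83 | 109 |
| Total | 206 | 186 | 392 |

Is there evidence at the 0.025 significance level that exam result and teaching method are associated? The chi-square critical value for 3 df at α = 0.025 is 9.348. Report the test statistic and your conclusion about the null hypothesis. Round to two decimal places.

Grand total N = 392.
Expected counts (row total × column total / N):
  A, Lecture: 89×206/392 = 46.770
  A, Flipped: 89×186/392 = 42.230
  B, Lecture: 110×206/392 = 57.806
  B, Flipped: 110×186/392 = 52.194
  C, Lecture: 84×206/392 = 44.143
  C, Flipped: 84×186/392 = 39.857
  D, Lecture: 109×206/392 = 57.281
  D, Flipped: 109×186/392 = 51.719
Contributions (O − E)²/E:
  (72 − 46.770)²/46.770 = 13.6103
  (17 − 42.230)²/42.230 = 15.0735
  (60 − 57.806)²/57.806 = 0.0833
  (50 − 52.194)²/52.194 = 0.0922
  (48 − 44.143)²/44.143 = 0.3370
  (36 − 39.857)²/39.857 = 0.3732
  (26 − 57.281)²/57.281 = 17.0825
  (83 − 51.719)²/51.719 = 18.9196
χ² = 13.6103 + 15.0735 + 0.0833 + 0.0922 + 0.3370 + 0.3732 + 17.0825 + 18.9196 = 65.57
df = (4−1)(2−1) = 3. Since 65.57 > 9.348, reject the null hypothesis of independence at α = 0.025.

65.57; reject H₀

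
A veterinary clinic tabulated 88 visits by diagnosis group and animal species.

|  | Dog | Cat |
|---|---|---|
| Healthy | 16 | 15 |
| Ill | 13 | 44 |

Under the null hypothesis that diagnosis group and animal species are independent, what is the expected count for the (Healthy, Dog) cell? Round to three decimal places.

10.216

Row total (Healthy) = 31; column total (Dog) = 29; grand total N = 88.
Expected count = (row total × column total) / N = 31 × 29 / 88 = 10.216.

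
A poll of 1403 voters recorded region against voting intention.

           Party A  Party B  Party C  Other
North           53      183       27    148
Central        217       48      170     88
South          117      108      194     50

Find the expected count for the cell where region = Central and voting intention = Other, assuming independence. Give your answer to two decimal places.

106.61

Row total (Central) = 523; column total (Other) = 286; grand total N = 1403.
Expected count = (row total × column total) / N = 523 × 286 / 1403 = 106.61.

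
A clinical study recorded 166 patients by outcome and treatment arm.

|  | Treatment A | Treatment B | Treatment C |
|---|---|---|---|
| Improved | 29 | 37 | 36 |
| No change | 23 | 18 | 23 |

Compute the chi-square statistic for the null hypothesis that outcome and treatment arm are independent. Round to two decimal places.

Row totals: 102, 64. Column totals: 52, 55, 59. Grand total N = 166.
Expected counts (row total × column total / N):
  Improved, Treatment A: 102×52/166 = 31.952
  Improved, Treatment B: 102×55/166 = 33.795
  Improved, Treatment C: 102×59/166 = 36.253
  No change, Treatment A: 64×52/166 = 20.048
  No change, Treatment B: 64×55/166 = 21.205
  No change, Treatment C: 64×59/166 = 22.747
Contributions (O − E)²/E:
  (29 − 31.952)²/31.952 = 0.2727
  (37 − 33.795)²/33.795 = 0.3040
  (36 − 36.253)²/36.253 = 0.0018
  (23 − 20.048)²/20.048 = 0.4347
  (18 − 21.205)²/21.205 = 0.4844
  (23 − 22.747)²/22.747 = 0.0028
χ² = 0.2727 + 0.3040 + 0.0018 + 0.4347 + 0.4844 + 0.0028 = 1.50

1.50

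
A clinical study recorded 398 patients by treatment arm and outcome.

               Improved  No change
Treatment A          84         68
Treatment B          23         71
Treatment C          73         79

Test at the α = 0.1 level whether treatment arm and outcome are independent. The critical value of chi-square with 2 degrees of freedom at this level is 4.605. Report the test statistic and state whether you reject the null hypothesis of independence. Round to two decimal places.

Row totals: 152, 94, 152. Column totals: 180, 218. Grand total N = 398.
Expected counts (row total × column total / N):
  Treatment A, Improved: 152×180/398 = 68.7437
  Treatment A, No change: 152×218/398 = 83.2563
  Treatment B, Improved: 94×180/398 = 42.5126
  Treatment B, No change: 94×218/398 = 51.4874
  Treatment C, Improved: 152×180/398 = 68.7437
  Treatment C, No change: 152×218/398 = 83.2563
Contributions (O − E)²/E:
  (84 − 68.7437)²/68.7437 = 3.3858
  (68 − 83.2563)²/83.2563 = 2.7956
  (23 − 42.5126)²/42.5126 = 8.9560
  (71 − 51.4874)²/51.4874 = 7.3948
  (73 − 68.7437)²/68.7437 = 0.2635
  (79 − 83.2563)²/83.2563 = 0.2176
χ² = 3.3858 + 2.7956 + 8.9560 + 7.3948 + 0.2635 + 0.2176 = 23.01
df = (3−1)(2−1) = 2. Since 23.01 > 4.605, reject the null hypothesis of independence at α = 0.1.

23.01; reject H₀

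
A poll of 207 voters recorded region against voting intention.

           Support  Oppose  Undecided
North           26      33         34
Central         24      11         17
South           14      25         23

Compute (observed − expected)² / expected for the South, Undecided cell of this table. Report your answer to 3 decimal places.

0.032

Row total (South) = 62; column total (Undecided) = 74; N = 207.
Expected count E = 62 × 74 / 207 = 22.1643.
Contribution = (O − E)²/E = (23 − 22.1643)² / 22.1643 = 0.032.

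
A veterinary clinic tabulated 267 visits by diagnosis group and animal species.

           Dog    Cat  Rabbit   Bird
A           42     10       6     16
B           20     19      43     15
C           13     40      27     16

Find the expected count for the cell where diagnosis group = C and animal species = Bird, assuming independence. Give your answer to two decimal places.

Row total (C) = 96; column total (Bird) = 47; grand total N = 267.
Expected count = (row total × column total) / N = 96 × 47 / 267 = 16.90.

16.90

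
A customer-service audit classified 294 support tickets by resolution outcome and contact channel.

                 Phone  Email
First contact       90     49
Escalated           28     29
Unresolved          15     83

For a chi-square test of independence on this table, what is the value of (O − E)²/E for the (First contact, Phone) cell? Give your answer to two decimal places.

Row total (First contact) = 139; column total (Phone) = 133; N = 294.
Expected count E = 139 × 133 / 294 = 62.881.
Contribution = (O − E)²/E = (90 − 62.881)² / 62.881 = 11.70.

11.70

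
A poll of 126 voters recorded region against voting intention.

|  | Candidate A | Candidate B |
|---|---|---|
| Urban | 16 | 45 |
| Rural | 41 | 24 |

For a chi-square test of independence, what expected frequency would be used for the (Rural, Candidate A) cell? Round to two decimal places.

Row total (Rural) = 65; column total (Candidate A) = 57; grand total N = 126.
Expected count = (row total × column total) / N = 65 × 57 / 126 = 29.40.

29.40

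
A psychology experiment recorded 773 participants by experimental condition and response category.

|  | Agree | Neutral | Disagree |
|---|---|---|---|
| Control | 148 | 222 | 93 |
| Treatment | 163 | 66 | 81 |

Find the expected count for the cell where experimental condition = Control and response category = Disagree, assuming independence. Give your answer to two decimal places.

104.22

Row total (Control) = 463; column total (Disagree) = 174; grand total N = 773.
Expected count = (row total × column total) / N = 463 × 174 / 773 = 104.22.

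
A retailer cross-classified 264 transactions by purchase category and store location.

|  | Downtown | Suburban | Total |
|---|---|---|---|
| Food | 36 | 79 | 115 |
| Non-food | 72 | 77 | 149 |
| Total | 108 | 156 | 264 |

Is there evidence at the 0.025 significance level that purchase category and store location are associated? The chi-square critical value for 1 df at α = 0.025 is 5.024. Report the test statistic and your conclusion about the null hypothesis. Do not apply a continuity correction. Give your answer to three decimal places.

7.776; reject H₀

Grand total N = 264.
Expected counts (row total × column total / N):
  Food, Downtown: 115×108/264 = 47.0455
  Food, Suburban: 115×156/264 = 67.9545
  Non-food, Downtown: 149×108/264 = 60.9545
  Non-food, Suburban: 149×156/264 = 88.0455
Contributions (O − E)²/E:
  (36 − 47.0455)²/47.0455 = 2.5933
  (79 − 67.9545)²/67.9545 = 1.7954
  (72 − 60.9545)²/60.9545 = 2.0015
  (77 − 88.0455)²/88.0455 = 1.3857
χ² = 2.5933 + 1.7954 + 2.0015 + 1.3857 = 7.776
df = (2−1)(2−1) = 1. Since 7.776 > 5.024, reject the null hypothesis of independence at α = 0.025.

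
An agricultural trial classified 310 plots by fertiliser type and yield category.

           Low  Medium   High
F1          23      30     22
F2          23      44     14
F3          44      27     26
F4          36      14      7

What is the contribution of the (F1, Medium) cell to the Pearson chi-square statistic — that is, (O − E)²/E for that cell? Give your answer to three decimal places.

Row total (F1) = 75; column total (Medium) = 115; N = 310.
Expected count E = 75 × 115 / 310 = 27.8226.
Contribution = (O − E)²/E = (30 − 27.8226)² / 27.8226 = 0.170.

0.170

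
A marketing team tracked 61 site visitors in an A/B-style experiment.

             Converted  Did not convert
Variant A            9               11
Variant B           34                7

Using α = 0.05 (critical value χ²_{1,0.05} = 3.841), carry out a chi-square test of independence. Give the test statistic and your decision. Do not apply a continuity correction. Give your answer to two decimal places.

9.30; reject H₀

Row totals: 20, 41. Column totals: 43, 18. Grand total N = 61.
Expected counts (row total × column total / N):
  Variant A, Converted: 20×43/61 = 14.0984
  Variant A, Did not convert: 20×18/61 = 5.9016
  Variant B, Converted: 41×43/61 = 28.9016
  Variant B, Did not convert: 41×18/61 = 12.0984
Contributions (O − E)²/E:
  (9 − 14.0984)²/14.0984 = 1.8437
  (11 − 5.9016)²/5.9016 = 4.4045
  (34 − 28.9016)²/28.9016 = 0.8994
  (7 − 12.0984)²/12.0984 = 2.1485
χ² = 1.8437 + 4.4045 + 0.8994 + 2.1485 = 9.30
df = (2−1)(2−1) = 1. Since 9.30 > 3.841, reject the null hypothesis of independence at α = 0.05.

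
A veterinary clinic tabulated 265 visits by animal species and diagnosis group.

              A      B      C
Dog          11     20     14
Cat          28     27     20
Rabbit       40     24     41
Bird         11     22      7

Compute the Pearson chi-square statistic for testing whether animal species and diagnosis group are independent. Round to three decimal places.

Row totals: 45, 75, 105, 40. Column totals: 90, 93, 82. Grand total N = 265.
Expected counts (row total × column total / N):
  Dog, A: 45×90/265 = 15.2830
  Dog, B: 45×93/265 = 15.7925
  Dog, C: 45×82/265 = 13.9245
  Cat, A: 75×90/265 = 25.4717
  Cat, B: 75×93/265 = 26.3208
  Cat, C: 75×82/265 = 23.2075
  Rabbit, A: 105×90/265 = 35.6604
  Rabbit, B: 105×93/265 = 36.8491
  Rabbit, C: 105×82/265 = 32.4906
  Bird, A: 40×90/265 = 13.5849
  Bird, B: 40×93/265 = 14.0377
  Bird, C: 40×82/265 = 12.3774
Contributions (O − E)²/E:
  (11 − 15.2830)²/15.2830 = 1.2003
  (20 − 15.7925)²/15.7925 = 1.1210
  (14 − 13.9245)²/13.9245 = 0.0004
  (28 − 25.4717)²/25.4717 = 0.2510
  (27 − 26.3208)²/26.3208 = 0.0175
  (20 − 23.2075)²/23.2075 = 0.4433
  (40 − 35.6604)²/35.6604 = 0.5281
  (24 − 36.8491)²/36.8491 = 4.4804
  (41 − 32.4906)²/32.4906 = 2.2286
  (11 − 13.5849)²/13.5849 = 0.4918
  (22 − 14.0377)²/14.0377 = 4.5163
  (7 − 12.3774)²/12.3774 = 2.3362
χ² = 1.2003 + 1.1210 + 0.0004 + 0.2510 + 0.0175 + 0.4433 + 0.5281 + 4.4804 + 2.2286 + 0.4918 + 4.5163 + 2.3362 = 17.615

17.615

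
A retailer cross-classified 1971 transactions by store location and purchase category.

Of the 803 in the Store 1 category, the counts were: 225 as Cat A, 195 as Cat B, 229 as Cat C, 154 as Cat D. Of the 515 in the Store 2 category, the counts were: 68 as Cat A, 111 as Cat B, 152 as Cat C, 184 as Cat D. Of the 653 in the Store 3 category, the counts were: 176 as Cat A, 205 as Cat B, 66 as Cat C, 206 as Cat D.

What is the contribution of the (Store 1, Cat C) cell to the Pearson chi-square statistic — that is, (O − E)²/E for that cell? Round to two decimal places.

Row total (Store 1) = 803; column total (Cat C) = 447; N = 1971.
Expected count E = 803 × 447 / 1971 = 182.1111.
Contribution = (O − E)²/E = (229 − 182.1111)² / 182.1111 = 12.07.

12.07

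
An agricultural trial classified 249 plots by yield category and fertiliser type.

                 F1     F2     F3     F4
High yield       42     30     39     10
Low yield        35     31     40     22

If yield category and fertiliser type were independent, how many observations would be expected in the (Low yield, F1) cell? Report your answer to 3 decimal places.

39.582

Row total (Low yield) = 128; column total (F1) = 77; grand total N = 249.
Expected count = (row total × column total) / N = 128 × 77 / 249 = 39.582.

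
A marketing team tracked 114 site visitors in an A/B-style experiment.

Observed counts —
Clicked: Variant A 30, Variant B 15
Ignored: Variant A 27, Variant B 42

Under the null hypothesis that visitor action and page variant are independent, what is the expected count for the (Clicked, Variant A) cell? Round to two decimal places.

22.50

Row total (Clicked) = 45; column total (Variant A) = 57; grand total N = 114.
Expected count = (row total × column total) / N = 45 × 57 / 114 = 22.50.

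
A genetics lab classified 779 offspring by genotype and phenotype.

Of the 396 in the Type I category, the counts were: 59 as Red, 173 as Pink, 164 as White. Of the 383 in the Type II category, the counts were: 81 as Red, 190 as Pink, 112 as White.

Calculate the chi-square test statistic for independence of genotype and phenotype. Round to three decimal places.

Row totals: 396, 383. Column totals: 140, 363, 276. Grand total N = 779.
Expected counts (row total × column total / N):
  Type I, Red: 396×140/779 = 71.1682
  Type I, Pink: 396×363/779 = 184.5289
  Type I, White: 396×276/779 = 140.3030
  Type II, Red: 383×140/779 = 68.8318
  Type II, Pink: 383×363/779 = 178.4711
  Type II, White: 383×276/779 = 135.6970
Contributions (O − E)²/E:
  (59 − 71.1682)²/71.1682 = 2.0805
  (173 − 184.5289)²/184.5289 = 0.7203
  (164 − 140.3030)²/140.3030 = 4.0024
  (81 − 68.8318)²/68.8318 = 2.1511
  (190 − 178.4711)²/178.4711 = 0.7447
  (112 − 135.6970)²/135.6970 = 4.1382
χ² = 2.0805 + 0.7203 + 4.0024 + 2.1511 + 0.7447 + 4.1382 = 13.837

13.837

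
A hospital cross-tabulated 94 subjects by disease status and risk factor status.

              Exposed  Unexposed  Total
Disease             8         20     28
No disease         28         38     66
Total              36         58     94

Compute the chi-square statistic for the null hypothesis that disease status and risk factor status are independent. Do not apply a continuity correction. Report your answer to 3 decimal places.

1.597

Grand total N = 94.
Expected counts (row total × column total / N):
  Disease, Exposed: 28×36/94 = 10.7234
  Disease, Unexposed: 28×58/94 = 17.2766
  No disease, Exposed: 66×36/94 = 25.2766
  No disease, Unexposed: 66×58/94 = 40.7234
Contributions (O − E)²/E:
  (8 − 10.7234)²/10.7234 = 0.6917
  (20 − 17.2766)²/17.2766 = 0.4293
  (28 − 25.2766)²/25.2766 = 0.2934
  (38 − 40.7234)²/40.7234 = 0.1821
χ² = 0.6917 + 0.4293 + 0.2934 + 0.1821 = 1.597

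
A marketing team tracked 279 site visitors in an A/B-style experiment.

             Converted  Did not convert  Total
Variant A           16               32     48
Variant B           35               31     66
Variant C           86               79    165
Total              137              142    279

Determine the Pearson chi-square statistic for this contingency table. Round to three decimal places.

5.785

Grand total N = 279.
Expected counts (row total × column total / N):
  Variant A, Converted: 48×137/279 = 23.5699
  Variant A, Did not convert: 48×142/279 = 24.4301
  Variant B, Converted: 66×137/279 = 32.4086
  Variant B, Did not convert: 66×142/279 = 33.5914
  Variant C, Converted: 165×137/279 = 81.0215
  Variant C, Did not convert: 165×142/279 = 83.9785
Contributions (O − E)²/E:
  (16 − 23.5699)²/23.5699 = 2.4312
  (32 − 24.4301)²/24.4301 = 2.3456
  (35 − 32.4086)²/32.4086 = 0.2072
  (31 − 33.5914)²/33.5914 = 0.1999
  (86 − 81.0215)²/81.0215 = 0.3059
  (79 − 83.9785)²/83.9785 = 0.2951
χ² = 2.4312 + 2.3456 + 0.2072 + 0.1999 + 0.3059 + 0.2951 = 5.785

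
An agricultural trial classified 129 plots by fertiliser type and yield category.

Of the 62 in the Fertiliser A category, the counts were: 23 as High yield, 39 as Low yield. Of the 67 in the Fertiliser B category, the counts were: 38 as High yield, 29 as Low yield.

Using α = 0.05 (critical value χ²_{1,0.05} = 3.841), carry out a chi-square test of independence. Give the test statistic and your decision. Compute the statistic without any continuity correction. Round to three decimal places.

Row totals: 62, 67. Column totals: 61, 68. Grand total N = 129.
Expected counts (row total × column total / N):
  Fertiliser A, High yield: 62×61/129 = 29.3178
  Fertiliser A, Low yield: 62×68/129 = 32.6822
  Fertiliser B, High yield: 67×61/129 = 31.6822
  Fertiliser B, Low yield: 67×68/129 = 35.3178
Contributions (O − E)²/E:
  (23 − 29.3178)²/29.3178 = 1.3614
  (39 − 32.6822)²/32.6822 = 1.2213
  (38 − 31.6822)²/31.6822 = 1.2598
  (29 − 35.3178)²/35.3178 = 1.1302
χ² = 1.3614 + 1.2213 + 1.2598 + 1.1302 = 4.973
df = (2−1)(2−1) = 1. Since 4.973 > 3.841, reject the null hypothesis of independence at α = 0.05.

4.973; reject H₀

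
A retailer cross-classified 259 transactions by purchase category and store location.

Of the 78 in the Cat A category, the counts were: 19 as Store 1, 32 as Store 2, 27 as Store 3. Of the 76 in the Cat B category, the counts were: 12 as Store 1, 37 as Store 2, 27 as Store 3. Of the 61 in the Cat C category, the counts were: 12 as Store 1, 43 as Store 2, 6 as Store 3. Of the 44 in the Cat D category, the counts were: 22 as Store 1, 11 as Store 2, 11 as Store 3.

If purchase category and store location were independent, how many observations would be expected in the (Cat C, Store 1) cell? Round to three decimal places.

15.309

Row total (Cat C) = 61; column total (Store 1) = 65; grand total N = 259.
Expected count = (row total × column total) / N = 61 × 65 / 259 = 15.309.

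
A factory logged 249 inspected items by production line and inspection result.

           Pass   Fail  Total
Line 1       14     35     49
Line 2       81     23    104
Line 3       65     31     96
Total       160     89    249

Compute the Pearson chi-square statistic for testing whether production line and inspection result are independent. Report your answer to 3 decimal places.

Grand total N = 249.
Expected counts (row total × column total / N):
  Line 1, Pass: 49×160/249 = 31.4859
  Line 1, Fail: 49×89/249 = 17.5141
  Line 2, Pass: 104×160/249 = 66.8273
  Line 2, Fail: 104×89/249 = 37.1727
  Line 3, Pass: 96×160/249 = 61.6867
  Line 3, Fail: 96×89/249 = 34.3133
Contributions (O − E)²/E:
  (14 − 31.4859)²/31.4859 = 9.7109
  (35 − 17.5141)²/17.5141 = 17.4577
  (81 − 66.8273)²/66.8273 = 3.0057
  (23 − 37.1727)²/37.1727 = 5.4036
  (65 − 61.6867)²/61.6867 = 0.1780
  (31 − 34.3133)²/34.3133 = 0.3199
χ² = 9.7109 + 17.4577 + 3.0057 + 5.4036 + 0.1780 + 0.3199 = 36.076

36.076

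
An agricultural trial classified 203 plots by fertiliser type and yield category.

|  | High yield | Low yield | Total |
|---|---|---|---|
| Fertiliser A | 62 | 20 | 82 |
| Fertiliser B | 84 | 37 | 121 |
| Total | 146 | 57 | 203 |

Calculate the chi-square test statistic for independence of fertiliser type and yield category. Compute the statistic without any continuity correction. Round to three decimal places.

0.927

Grand total N = 203.
Expected counts (row total × column total / N):
  Fertiliser A, High yield: 82×146/203 = 58.9754
  Fertiliser A, Low yield: 82×57/203 = 23.0246
  Fertiliser B, High yield: 121×146/203 = 87.0246
  Fertiliser B, Low yield: 121×57/203 = 33.9754
Contributions (O − E)²/E:
  (62 − 58.9754)²/58.9754 = 0.1551
  (20 − 23.0246)²/23.0246 = 0.3973
  (84 − 87.0246)²/87.0246 = 0.1051
  (37 − 33.9754)²/33.9754 = 0.2693
χ² = 0.1551 + 0.3973 + 0.1051 + 0.2693 = 0.927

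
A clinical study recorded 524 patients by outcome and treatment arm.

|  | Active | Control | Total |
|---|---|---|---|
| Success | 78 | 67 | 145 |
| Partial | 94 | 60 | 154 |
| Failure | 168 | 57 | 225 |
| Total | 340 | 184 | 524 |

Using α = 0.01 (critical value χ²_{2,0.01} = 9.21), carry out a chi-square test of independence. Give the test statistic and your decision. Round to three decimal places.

Grand total N = 524.
Expected counts (row total × column total / N):
  Success, Active: 145×340/524 = 94.0840
  Success, Control: 145×184/524 = 50.9160
  Partial, Active: 154×340/524 = 99.9237
  Partial, Control: 154×184/524 = 54.0763
  Failure, Active: 225×340/524 = 145.9924
  Failure, Control: 225×184/524 = 79.0076
Contributions (O − E)²/E:
  (78 − 94.0840)²/94.0840 = 2.7496
  (67 − 50.9160)²/50.9160 = 5.0808
  (94 − 99.9237)²/99.9237 = 0.3512
  (60 − 54.0763)²/54.0763 = 0.6489
  (168 − 145.9924)²/145.9924 = 3.3175
  (57 − 79.0076)²/79.0076 = 6.1302
χ² = 2.7496 + 5.0808 + 0.3512 + 0.6489 + 3.3175 + 6.1302 = 18.278
df = (3−1)(2−1) = 2. Since 18.278 > 9.21, reject the null hypothesis of independence at α = 0.01.

18.278; reject H₀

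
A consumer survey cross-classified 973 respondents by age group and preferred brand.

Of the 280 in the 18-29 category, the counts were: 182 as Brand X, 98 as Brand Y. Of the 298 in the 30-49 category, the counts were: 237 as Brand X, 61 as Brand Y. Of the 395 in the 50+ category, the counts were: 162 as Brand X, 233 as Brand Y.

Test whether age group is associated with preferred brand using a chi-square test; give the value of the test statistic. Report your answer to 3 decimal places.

109.321

Row totals: 280, 298, 395. Column totals: 581, 392. Grand total N = 973.
Expected counts (row total × column total / N):
  18-29, Brand X: 280×581/973 = 167.1942
  18-29, Brand Y: 280×392/973 = 112.8058
  30-49, Brand X: 298×581/973 = 177.9424
  30-49, Brand Y: 298×392/973 = 120.0576
  50+, Brand X: 395×581/973 = 235.8633
  50+, Brand Y: 395×392/973 = 159.1367
Contributions (O − E)²/E:
  (182 − 167.1942)²/167.1942 = 1.3111
  (98 − 112.8058)²/112.8058 = 1.9433
  (237 − 177.9424)²/177.9424 = 19.6007
  (61 − 120.0576)²/120.0576 = 29.0511
  (162 − 235.8633)²/235.8633 = 23.1311
  (233 − 159.1367)²/159.1367 = 34.2837
χ² = 1.3111 + 1.9433 + 19.6007 + 29.0511 + 23.1311 + 34.2837 = 109.321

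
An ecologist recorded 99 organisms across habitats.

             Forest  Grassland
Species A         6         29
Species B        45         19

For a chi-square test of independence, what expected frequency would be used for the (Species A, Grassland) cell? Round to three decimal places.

Row total (Species A) = 35; column total (Grassland) = 48; grand total N = 99.
Expected count = (row total × column total) / N = 35 × 48 / 99 = 16.970.

16.970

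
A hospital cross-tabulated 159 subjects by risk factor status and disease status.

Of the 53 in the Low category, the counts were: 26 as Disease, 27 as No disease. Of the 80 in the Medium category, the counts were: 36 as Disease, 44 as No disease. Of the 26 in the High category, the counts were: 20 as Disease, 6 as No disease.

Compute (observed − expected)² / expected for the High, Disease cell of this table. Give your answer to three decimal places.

Row total (High) = 26; column total (Disease) = 82; N = 159.
Expected count E = 26 × 82 / 159 = 13.4088.
Contribution = (O − E)²/E = (20 − 13.4088)² / 13.4088 = 3.240.

3.240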